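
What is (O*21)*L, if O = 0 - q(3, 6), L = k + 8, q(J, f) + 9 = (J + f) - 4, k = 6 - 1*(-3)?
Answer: 1428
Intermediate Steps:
k = 9 (k = 6 + 3 = 9)
q(J, f) = -13 + J + f (q(J, f) = -9 + ((J + f) - 4) = -9 + (-4 + J + f) = -13 + J + f)
L = 17 (L = 9 + 8 = 17)
O = 4 (O = 0 - (-13 + 3 + 6) = 0 - 1*(-4) = 0 + 4 = 4)
(O*21)*L = (4*21)*17 = 84*17 = 1428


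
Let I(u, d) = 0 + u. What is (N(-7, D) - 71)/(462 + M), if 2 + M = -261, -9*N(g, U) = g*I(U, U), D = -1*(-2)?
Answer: -625/1791 ≈ -0.34897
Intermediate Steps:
D = 2
I(u, d) = u
N(g, U) = -U*g/9 (N(g, U) = -g*U/9 = -U*g/9)
M = -263 (M = -2 - 261 = -263)
(N(-7, D) - 71)/(462 + M) = (-⅑*2*(-7) - 71)/(462 - 263) = (14/9 - 71)/199 = -625/9*1/199 = -625/1791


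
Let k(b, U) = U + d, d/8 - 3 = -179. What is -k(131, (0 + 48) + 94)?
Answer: 1266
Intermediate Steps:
d = -1408 (d = 24 + 8*(-179) = 24 - 1432 = -1408)
k(b, U) = -1408 + U (k(b, U) = U - 1408 = -1408 + U)
-k(131, (0 + 48) + 94) = -(-1408 + ((0 + 48) + 94)) = -(-1408 + (48 + 94)) = -(-1408 + 142) = -1*(-1266) = 1266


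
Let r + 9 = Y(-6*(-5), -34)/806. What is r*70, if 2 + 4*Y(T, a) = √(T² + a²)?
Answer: -507815/806 + 35*√514/806 ≈ -629.06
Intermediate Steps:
Y(T, a) = -½ + √(T² + a²)/4
r = -14509/1612 + √514/1612 (r = -9 + (-½ + √((-6*(-5))² + (-34)²)/4)/806 = -9 + (-½ + √(30² + 1156)/4)*(1/806) = -9 + (-½ + √(900 + 1156)/4)*(1/806) = -9 + (-½ + √2056/4)*(1/806) = -9 + (-½ + (2*√514)/4)*(1/806) = -9 + (-½ + √514/2)*(1/806) = -9 + (-1/1612 + √514/1612) = -14509/1612 + √514/1612 ≈ -8.9866)
r*70 = (-14509/1612 + √514/1612)*70 = -507815/806 + 35*√514/806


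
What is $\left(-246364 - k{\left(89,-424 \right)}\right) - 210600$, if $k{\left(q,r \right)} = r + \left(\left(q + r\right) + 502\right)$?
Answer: $-456707$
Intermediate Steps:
$k{\left(q,r \right)} = 502 + q + 2 r$ ($k{\left(q,r \right)} = r + \left(502 + q + r\right) = 502 + q + 2 r$)
$\left(-246364 - k{\left(89,-424 \right)}\right) - 210600 = \left(-246364 - \left(502 + 89 + 2 \left(-424\right)\right)\right) - 210600 = \left(-246364 - \left(502 + 89 - 848\right)\right) - 210600 = \left(-246364 - -257\right) - 210600 = \left(-246364 + 257\right) - 210600 = -246107 - 210600 = -456707$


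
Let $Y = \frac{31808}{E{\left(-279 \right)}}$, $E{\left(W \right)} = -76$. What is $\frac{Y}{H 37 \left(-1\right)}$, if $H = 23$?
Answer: $\frac{7952}{16169} \approx 0.49181$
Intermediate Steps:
$Y = - \frac{7952}{19}$ ($Y = \frac{31808}{-76} = 31808 \left(- \frac{1}{76}\right) = - \frac{7952}{19} \approx -418.53$)
$\frac{Y}{H 37 \left(-1\right)} = - \frac{7952}{19 \cdot 23 \cdot 37 \left(-1\right)} = - \frac{7952}{19 \cdot 851 \left(-1\right)} = - \frac{7952}{19 \left(-851\right)} = \left(- \frac{7952}{19}\right) \left(- \frac{1}{851}\right) = \frac{7952}{16169}$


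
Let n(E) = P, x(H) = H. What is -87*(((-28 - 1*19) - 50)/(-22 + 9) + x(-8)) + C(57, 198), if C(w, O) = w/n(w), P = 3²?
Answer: 2074/39 ≈ 53.180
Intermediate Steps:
P = 9
n(E) = 9
C(w, O) = w/9
-87*(((-28 - 1*19) - 50)/(-22 + 9) + x(-8)) + C(57, 198) = -87*(((-28 - 1*19) - 50)/(-22 + 9) - 8) + (⅑)*57 = -87*(((-28 - 19) - 50)/(-13) - 8) + 19/3 = -87*((-47 - 50)*(-1/13) - 8) + 19/3 = -87*(-97*(-1/13) - 8) + 19/3 = -87*(97/13 - 8) + 19/3 = -87*(-7/13) + 19/3 = 609/13 + 19/3 = 2074/39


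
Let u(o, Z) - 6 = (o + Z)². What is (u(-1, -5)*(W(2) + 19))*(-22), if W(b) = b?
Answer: -19404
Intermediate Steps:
u(o, Z) = 6 + (Z + o)² (u(o, Z) = 6 + (o + Z)² = 6 + (Z + o)²)
(u(-1, -5)*(W(2) + 19))*(-22) = ((6 + (-5 - 1)²)*(2 + 19))*(-22) = ((6 + (-6)²)*21)*(-22) = ((6 + 36)*21)*(-22) = (42*21)*(-22) = 882*(-22) = -19404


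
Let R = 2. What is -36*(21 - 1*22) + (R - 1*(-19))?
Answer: 57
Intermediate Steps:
-36*(21 - 1*22) + (R - 1*(-19)) = -36*(21 - 1*22) + (2 - 1*(-19)) = -36*(21 - 22) + (2 + 19) = -36*(-1) + 21 = 36 + 21 = 57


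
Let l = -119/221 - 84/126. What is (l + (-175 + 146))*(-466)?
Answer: 548948/39 ≈ 14076.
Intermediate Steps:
l = -47/39 (l = -119*1/221 - 84*1/126 = -7/13 - ⅔ = -47/39 ≈ -1.2051)
(l + (-175 + 146))*(-466) = (-47/39 + (-175 + 146))*(-466) = (-47/39 - 29)*(-466) = -1178/39*(-466) = 548948/39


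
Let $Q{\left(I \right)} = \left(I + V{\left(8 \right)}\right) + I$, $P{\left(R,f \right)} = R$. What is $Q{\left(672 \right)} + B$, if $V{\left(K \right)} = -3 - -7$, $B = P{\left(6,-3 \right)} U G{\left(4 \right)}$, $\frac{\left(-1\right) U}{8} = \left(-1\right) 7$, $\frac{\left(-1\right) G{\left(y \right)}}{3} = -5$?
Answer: $6388$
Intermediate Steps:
$G{\left(y \right)} = 15$ ($G{\left(y \right)} = \left(-3\right) \left(-5\right) = 15$)
$U = 56$ ($U = - 8 \left(\left(-1\right) 7\right) = \left(-8\right) \left(-7\right) = 56$)
$B = 5040$ ($B = 6 \cdot 56 \cdot 15 = 336 \cdot 15 = 5040$)
$V{\left(K \right)} = 4$ ($V{\left(K \right)} = -3 + 7 = 4$)
$Q{\left(I \right)} = 4 + 2 I$ ($Q{\left(I \right)} = \left(I + 4\right) + I = \left(4 + I\right) + I = 4 + 2 I$)
$Q{\left(672 \right)} + B = \left(4 + 2 \cdot 672\right) + 5040 = \left(4 + 1344\right) + 5040 = 1348 + 5040 = 6388$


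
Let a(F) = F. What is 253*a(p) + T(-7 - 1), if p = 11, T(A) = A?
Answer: 2775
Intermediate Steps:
253*a(p) + T(-7 - 1) = 253*11 + (-7 - 1) = 2783 - 8 = 2775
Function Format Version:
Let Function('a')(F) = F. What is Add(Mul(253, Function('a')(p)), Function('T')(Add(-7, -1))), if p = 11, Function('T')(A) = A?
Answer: 2775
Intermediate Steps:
Add(Mul(253, Function('a')(p)), Function('T')(Add(-7, -1))) = Add(Mul(253, 11), Add(-7, -1)) = Add(2783, -8) = 2775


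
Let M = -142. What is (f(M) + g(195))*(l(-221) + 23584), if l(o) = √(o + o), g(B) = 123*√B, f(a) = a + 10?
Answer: 3*(-44 + 41*√195)*(23584 + I*√442) ≈ 3.7395e+7 + 33335.0*I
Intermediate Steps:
f(a) = 10 + a
l(o) = √2*√o (l(o) = √(2*o) = √2*√o)
(f(M) + g(195))*(l(-221) + 23584) = ((10 - 142) + 123*√195)*(√2*√(-221) + 23584) = (-132 + 123*√195)*(√2*(I*√221) + 23584) = (-132 + 123*√195)*(I*√442 + 23584) = (-132 + 123*√195)*(23584 + I*√442)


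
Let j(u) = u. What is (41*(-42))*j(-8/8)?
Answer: 1722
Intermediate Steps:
(41*(-42))*j(-8/8) = (41*(-42))*(-8/8) = -(-13776)/8 = -1722*(-1) = 1722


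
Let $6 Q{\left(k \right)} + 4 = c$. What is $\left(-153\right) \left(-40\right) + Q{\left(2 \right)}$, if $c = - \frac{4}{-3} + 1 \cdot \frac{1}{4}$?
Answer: $\frac{440611}{72} \approx 6119.6$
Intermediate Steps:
$c = \frac{19}{12}$ ($c = \left(-4\right) \left(- \frac{1}{3}\right) + 1 \cdot \frac{1}{4} = \frac{4}{3} + \frac{1}{4} = \frac{19}{12} \approx 1.5833$)
$Q{\left(k \right)} = - \frac{29}{72}$ ($Q{\left(k \right)} = - \frac{2}{3} + \frac{1}{6} \cdot \frac{19}{12} = - \frac{2}{3} + \frac{19}{72} = - \frac{29}{72}$)
$\left(-153\right) \left(-40\right) + Q{\left(2 \right)} = \left(-153\right) \left(-40\right) - \frac{29}{72} = 6120 - \frac{29}{72} = \frac{440611}{72}$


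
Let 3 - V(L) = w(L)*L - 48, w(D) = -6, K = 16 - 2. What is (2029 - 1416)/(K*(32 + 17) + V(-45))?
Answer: 613/467 ≈ 1.3126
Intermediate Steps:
K = 14
V(L) = 51 + 6*L (V(L) = 3 - (-6*L - 48) = 3 - (-48 - 6*L) = 3 + (48 + 6*L) = 51 + 6*L)
(2029 - 1416)/(K*(32 + 17) + V(-45)) = (2029 - 1416)/(14*(32 + 17) + (51 + 6*(-45))) = 613/(14*49 + (51 - 270)) = 613/(686 - 219) = 613/467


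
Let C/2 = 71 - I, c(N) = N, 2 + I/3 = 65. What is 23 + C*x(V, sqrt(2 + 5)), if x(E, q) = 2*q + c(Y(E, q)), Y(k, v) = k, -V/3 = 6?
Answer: 4271 - 472*sqrt(7) ≈ 3022.2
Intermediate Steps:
V = -18 (V = -3*6 = -18)
I = 189 (I = -6 + 3*65 = -6 + 195 = 189)
x(E, q) = E + 2*q (x(E, q) = 2*q + E = E + 2*q)
C = -236 (C = 2*(71 - 1*189) = 2*(71 - 189) = 2*(-118) = -236)
23 + C*x(V, sqrt(2 + 5)) = 23 - 236*(-18 + 2*sqrt(2 + 5)) = 23 - 236*(-18 + 2*sqrt(7)) = 23 + (4248 - 472*sqrt(7)) = 4271 - 472*sqrt(7)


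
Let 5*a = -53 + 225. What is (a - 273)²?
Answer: 1423249/25 ≈ 56930.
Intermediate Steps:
a = 172/5 (a = (-53 + 225)/5 = (⅕)*172 = 172/5 ≈ 34.400)
(a - 273)² = (172/5 - 273)² = (-1193/5)² = 1423249/25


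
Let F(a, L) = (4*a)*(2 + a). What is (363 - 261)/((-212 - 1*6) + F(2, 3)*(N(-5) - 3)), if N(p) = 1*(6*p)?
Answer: -51/637 ≈ -0.080063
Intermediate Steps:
N(p) = 6*p
F(a, L) = 4*a*(2 + a)
(363 - 261)/((-212 - 1*6) + F(2, 3)*(N(-5) - 3)) = (363 - 261)/((-212 - 1*6) + (4*2*(2 + 2))*(6*(-5) - 3)) = 102/((-212 - 6) + (4*2*4)*(-30 - 3)) = 102/(-218 + 32*(-33)) = 102/(-218 - 1056) = 102/(-1274) = 102*(-1/1274) = -51/637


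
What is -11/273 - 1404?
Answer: -383303/273 ≈ -1404.0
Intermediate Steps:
-11/273 - 1404 = -383303/273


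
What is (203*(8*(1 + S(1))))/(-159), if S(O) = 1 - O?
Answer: -1624/159 ≈ -10.214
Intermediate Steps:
(203*(8*(1 + S(1))))/(-159) = (203*(8*(1 + (1 - 1*1))))/(-159) = (203*(8*(1 + (1 - 1))))*(-1/159) = (203*(8*(1 + 0)))*(-1/159) = (203*(8*1))*(-1/159) = (203*8)*(-1/159) = 1624*(-1/159) = -1624/159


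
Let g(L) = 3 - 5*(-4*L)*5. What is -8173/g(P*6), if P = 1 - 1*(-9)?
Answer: -8173/6003 ≈ -1.3615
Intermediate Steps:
P = 10 (P = 1 + 9 = 10)
g(L) = 3 + 100*L (g(L) = 3 - (-100)*L = 3 + 100*L)
-8173/g(P*6) = -8173/(3 + 100*(10*6)) = -8173/(3 + 100*60) = -8173/(3 + 6000) = -8173/6003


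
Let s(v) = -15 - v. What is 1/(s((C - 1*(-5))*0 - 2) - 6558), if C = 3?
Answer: -1/6571 ≈ -0.00015218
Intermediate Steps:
1/(s((C - 1*(-5))*0 - 2) - 6558) = 1/((-15 - ((3 - 1*(-5))*0 - 2)) - 6558) = 1/((-15 - ((3 + 5)*0 - 2)) - 6558) = 1/((-15 - (8*0 - 2)) - 6558) = 1/((-15 - (0 - 2)) - 6558) = 1/((-15 - 1*(-2)) - 6558) = 1/((-15 + 2) - 6558) = 1/(-13 - 6558) = 1/(-6571) = -1/6571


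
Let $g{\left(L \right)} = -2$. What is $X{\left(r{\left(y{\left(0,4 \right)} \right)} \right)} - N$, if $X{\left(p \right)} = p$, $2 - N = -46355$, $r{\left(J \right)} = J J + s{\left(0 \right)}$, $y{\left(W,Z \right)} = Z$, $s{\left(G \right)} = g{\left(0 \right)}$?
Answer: $-46343$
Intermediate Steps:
$s{\left(G \right)} = -2$
$r{\left(J \right)} = -2 + J^{2}$ ($r{\left(J \right)} = J J - 2 = J^{2} - 2 = -2 + J^{2}$)
$N = 46357$ ($N = 2 - -46355 = 2 + 46355 = 46357$)
$X{\left(r{\left(y{\left(0,4 \right)} \right)} \right)} - N = \left(-2 + 4^{2}\right) - 46357 = \left(-2 + 16\right) - 46357 = 14 - 46357 = -46343$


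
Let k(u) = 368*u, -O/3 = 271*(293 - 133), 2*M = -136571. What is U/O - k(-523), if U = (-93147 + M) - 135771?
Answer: 50072028647/260160 ≈ 1.9247e+5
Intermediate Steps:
M = -136571/2 (M = (½)*(-136571) = -136571/2 ≈ -68286.)
U = -594407/2 (U = (-93147 - 136571/2) - 135771 = -322865/2 - 135771 = -594407/2 ≈ -2.9720e+5)
O = -130080 (O = -813*(293 - 133) = -813*160 = -3*43360 = -130080)
U/O - k(-523) = -594407/2/(-130080) - 368*(-523) = -594407/2*(-1/130080) - 1*(-192464) = 594407/260160 + 192464 = 50072028647/260160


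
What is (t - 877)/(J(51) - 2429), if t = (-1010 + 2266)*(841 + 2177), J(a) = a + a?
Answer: -3789731/2327 ≈ -1628.6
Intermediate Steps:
J(a) = 2*a
t = 3790608 (t = 1256*3018 = 3790608)
(t - 877)/(J(51) - 2429) = (3790608 - 877)/(2*51 - 2429) = 3789731/(102 - 2429) = 3789731/(-2327) = 3789731*(-1/2327) = -3789731/2327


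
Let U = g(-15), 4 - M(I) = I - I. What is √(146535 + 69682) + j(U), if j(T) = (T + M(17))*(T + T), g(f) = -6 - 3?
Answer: 90 + √216217 ≈ 554.99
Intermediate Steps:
M(I) = 4 (M(I) = 4 - (I - I) = 4 - 1*0 = 4 + 0 = 4)
g(f) = -9
U = -9
j(T) = 2*T*(4 + T) (j(T) = (T + 4)*(T + T) = (4 + T)*(2*T) = 2*T*(4 + T))
√(146535 + 69682) + j(U) = √(146535 + 69682) + 2*(-9)*(4 - 9) = √216217 + 2*(-9)*(-5) = √216217 + 90 = 90 + √216217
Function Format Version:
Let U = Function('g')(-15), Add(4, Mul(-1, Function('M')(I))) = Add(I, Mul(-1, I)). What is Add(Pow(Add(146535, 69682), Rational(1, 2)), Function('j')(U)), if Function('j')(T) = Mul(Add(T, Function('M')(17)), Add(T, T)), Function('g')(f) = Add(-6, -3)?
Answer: Add(90, Pow(216217, Rational(1, 2))) ≈ 554.99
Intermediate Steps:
Function('M')(I) = 4 (Function('M')(I) = Add(4, Mul(-1, Add(I, Mul(-1, I)))) = Add(4, Mul(-1, 0)) = Add(4, 0) = 4)
Function('g')(f) = -9
U = -9
Function('j')(T) = Mul(2, T, Add(4, T)) (Function('j')(T) = Mul(Add(T, 4), Add(T, T)) = Mul(Add(4, T), Mul(2, T)) = Mul(2, T, Add(4, T)))
Add(Pow(Add(146535, 69682), Rational(1, 2)), Function('j')(U)) = Add(Pow(Add(146535, 69682), Rational(1, 2)), Mul(2, -9, Add(4, -9))) = Add(Pow(216217, Rational(1, 2)), Mul(2, -9, -5)) = Add(Pow(216217, Rational(1, 2)), 90) = Add(90, Pow(216217, Rational(1, 2)))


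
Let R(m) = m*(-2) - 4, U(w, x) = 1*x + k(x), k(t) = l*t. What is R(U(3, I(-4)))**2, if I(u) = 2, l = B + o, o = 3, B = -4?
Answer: 16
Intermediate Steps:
l = -1 (l = -4 + 3 = -1)
k(t) = -t
U(w, x) = 0 (U(w, x) = 1*x - x = x - x = 0)
R(m) = -4 - 2*m (R(m) = -2*m - 4 = -4 - 2*m)
R(U(3, I(-4)))**2 = (-4 - 2*0)**2 = (-4 + 0)**2 = (-4)**2 = 16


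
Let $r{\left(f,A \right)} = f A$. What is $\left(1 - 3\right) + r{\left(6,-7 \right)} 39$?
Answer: $-1640$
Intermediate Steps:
$r{\left(f,A \right)} = A f$
$\left(1 - 3\right) + r{\left(6,-7 \right)} 39 = \left(1 - 3\right) + \left(-7\right) 6 \cdot 39 = \left(1 - 3\right) - 1638 = -2 - 1638 = -1640$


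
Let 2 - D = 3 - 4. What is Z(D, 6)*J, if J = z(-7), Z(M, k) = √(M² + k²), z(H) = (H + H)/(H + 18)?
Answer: -42*√5/11 ≈ -8.5377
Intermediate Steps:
D = 3 (D = 2 - (3 - 4) = 2 - 1*(-1) = 2 + 1 = 3)
z(H) = 2*H/(18 + H) (z(H) = (2*H)/(18 + H) = 2*H/(18 + H))
J = -14/11 (J = 2*(-7)/(18 - 7) = 2*(-7)/11 = 2*(-7)*(1/11) = -14/11 ≈ -1.2727)
Z(D, 6)*J = √(3² + 6²)*(-14/11) = √(9 + 36)*(-14/11) = √45*(-14/11) = (3*√5)*(-14/11) = -42*√5/11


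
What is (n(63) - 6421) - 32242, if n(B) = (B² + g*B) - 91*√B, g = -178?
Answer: -45908 - 273*√7 ≈ -46630.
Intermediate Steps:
n(B) = B² - 178*B - 91*√B (n(B) = (B² - 178*B) - 91*√B = B² - 178*B - 91*√B)
(n(63) - 6421) - 32242 = ((63² - 178*63 - 273*√7) - 6421) - 32242 = ((3969 - 11214 - 273*√7) - 6421) - 32242 = ((-7245 - 273*√7) - 6421) - 32242 = (-13666 - 273*√7) - 32242 = -45908 - 273*√7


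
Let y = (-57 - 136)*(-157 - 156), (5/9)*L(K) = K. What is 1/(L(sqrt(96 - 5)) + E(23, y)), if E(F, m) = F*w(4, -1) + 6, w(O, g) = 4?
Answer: 350/33247 - 45*sqrt(91)/232729 ≈ 0.0086827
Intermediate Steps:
L(K) = 9*K/5
y = 60409 (y = -193*(-313) = 60409)
E(F, m) = 6 + 4*F (E(F, m) = F*4 + 6 = 4*F + 6 = 6 + 4*F)
1/(L(sqrt(96 - 5)) + E(23, y)) = 1/(9*sqrt(96 - 5)/5 + (6 + 4*23)) = 1/(9*sqrt(91)/5 + (6 + 92)) = 1/(9*sqrt(91)/5 + 98) = 1/(98 + 9*sqrt(91)/5)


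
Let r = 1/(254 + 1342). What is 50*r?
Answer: 25/798 ≈ 0.031328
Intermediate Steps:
r = 1/1596 ≈ 0.00062657
50*r = 50*(1/1596) = 25/798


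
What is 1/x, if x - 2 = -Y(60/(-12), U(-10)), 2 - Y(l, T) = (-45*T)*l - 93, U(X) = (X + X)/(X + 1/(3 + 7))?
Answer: 11/3977 ≈ 0.0027659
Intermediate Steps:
U(X) = 2*X/(⅒ + X) (U(X) = (2*X)/(X + 1/10) = (2*X)/(X + ⅒) = (2*X)/(⅒ + X) = 2*X/(⅒ + X))
Y(l, T) = 95 + 45*T*l (Y(l, T) = 2 - ((-45*T)*l - 93) = 2 - (-45*T*l - 93) = 2 - (-93 - 45*T*l) = 2 + (93 + 45*T*l) = 95 + 45*T*l)
x = 3977/11 (x = 2 - (95 + 45*(20*(-10)/(1 + 10*(-10)))*(60/(-12))) = 2 - (95 + 45*(20*(-10)/(1 - 100))*(60*(-1/12))) = 2 - (95 + 45*(20*(-10)/(-99))*(-5)) = 2 - (95 + 45*(20*(-10)*(-1/99))*(-5)) = 2 - (95 + 45*(200/99)*(-5)) = 2 - (95 - 5000/11) = 2 - 1*(-3955/11) = 2 + 3955/11 = 3977/11 ≈ 361.55)
1/x = 1/(3977/11) = 11/3977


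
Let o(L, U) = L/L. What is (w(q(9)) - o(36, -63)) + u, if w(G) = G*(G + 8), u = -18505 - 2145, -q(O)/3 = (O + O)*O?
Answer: 211657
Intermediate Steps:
o(L, U) = 1
q(O) = -6*O² (q(O) = -3*(O + O)*O = -3*2*O*O = -6*O²)
u = -20650
w(G) = G*(8 + G)
(w(q(9)) - o(36, -63)) + u = ((-6*9²)*(8 - 6*9²) - 1*1) - 20650 = ((-6*81)*(8 - 6*81) - 1) - 20650 = (-486*(8 - 486) - 1) - 20650 = (-486*(-478) - 1) - 20650 = (232308 - 1) - 20650 = 232307 - 20650 = 211657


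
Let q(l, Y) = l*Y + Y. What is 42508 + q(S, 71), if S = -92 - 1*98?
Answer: 29089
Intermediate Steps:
S = -190 (S = -92 - 98 = -190)
q(l, Y) = Y + Y*l (q(l, Y) = Y*l + Y = Y + Y*l)
42508 + q(S, 71) = 42508 + 71*(1 - 190) = 42508 + 71*(-189) = 42508 - 13419 = 29089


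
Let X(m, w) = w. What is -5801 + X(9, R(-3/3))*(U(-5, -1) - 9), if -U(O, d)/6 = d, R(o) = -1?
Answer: -5798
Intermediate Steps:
U(O, d) = -6*d
-5801 + X(9, R(-3/3))*(U(-5, -1) - 9) = -5801 - (-6*(-1) - 9) = -5801 - (6 - 9) = -5801 - 1*(-3) = -5801 + 3 = -5798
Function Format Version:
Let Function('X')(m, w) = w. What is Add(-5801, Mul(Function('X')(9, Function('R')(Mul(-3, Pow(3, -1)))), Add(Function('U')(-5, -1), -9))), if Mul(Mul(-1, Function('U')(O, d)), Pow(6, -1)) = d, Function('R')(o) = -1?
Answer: -5798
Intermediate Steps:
Function('U')(O, d) = Mul(-6, d)
Add(-5801, Mul(Function('X')(9, Function('R')(Mul(-3, Pow(3, -1)))), Add(Function('U')(-5, -1), -9))) = Add(-5801, Mul(-1, Add(Mul(-6, -1), -9))) = Add(-5801, Mul(-1, Add(6, -9))) = Add(-5801, Mul(-1, -3)) = Add(-5801, 3) = -5798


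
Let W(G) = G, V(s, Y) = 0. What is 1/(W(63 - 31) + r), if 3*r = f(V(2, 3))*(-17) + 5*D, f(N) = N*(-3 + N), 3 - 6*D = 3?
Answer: 1/32 ≈ 0.031250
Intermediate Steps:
D = 0 (D = ½ - ⅙*3 = ½ - ½ = 0)
r = 0 (r = ((0*(-3 + 0))*(-17) + 5*0)/3 = ((0*(-3))*(-17) + 0)/3 = (0*(-17) + 0)/3 = (0 + 0)/3 = (⅓)*0 = 0)
1/(W(63 - 31) + r) = 1/((63 - 31) + 0) = 1/(32 + 0) = 1/32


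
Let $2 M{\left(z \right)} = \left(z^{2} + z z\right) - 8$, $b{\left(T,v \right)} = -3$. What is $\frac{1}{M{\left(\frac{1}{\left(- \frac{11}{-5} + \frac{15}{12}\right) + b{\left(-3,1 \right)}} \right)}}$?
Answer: $\frac{81}{76} \approx 1.0658$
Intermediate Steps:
$M{\left(z \right)} = -4 + z^{2}$ ($M{\left(z \right)} = \frac{\left(z^{2} + z z\right) - 8}{2} = \frac{\left(z^{2} + z^{2}\right) - 8}{2} = \frac{2 z^{2} - 8}{2} = \frac{-8 + 2 z^{2}}{2} = -4 + z^{2}$)
$\frac{1}{M{\left(\frac{1}{\left(- \frac{11}{-5} + \frac{15}{12}\right) + b{\left(-3,1 \right)}} \right)}} = \frac{1}{-4 + \left(\frac{1}{\left(- \frac{11}{-5} + \frac{15}{12}\right) - 3}\right)^{2}} = \frac{1}{-4 + \left(\frac{1}{\left(\left(-11\right) \left(- \frac{1}{5}\right) + 15 \cdot \frac{1}{12}\right) - 3}\right)^{2}} = \frac{1}{-4 + \left(\frac{1}{\left(\frac{11}{5} + \frac{5}{4}\right) - 3}\right)^{2}} = \frac{1}{-4 + \left(\frac{1}{\frac{69}{20} - 3}\right)^{2}} = \frac{1}{-4 + \left(\frac{1}{\frac{9}{20}}\right)^{2}} = \frac{1}{-4 + \left(\frac{20}{9}\right)^{2}} = \frac{1}{-4 + \frac{400}{81}} = \frac{1}{\frac{76}{81}} = \frac{81}{76}$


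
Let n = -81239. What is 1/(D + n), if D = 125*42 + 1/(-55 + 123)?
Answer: -68/5167251 ≈ -1.3160e-5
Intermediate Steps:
D = 357001/68 (D = 5250 + 1/68 = 357001/68 ≈ 5250.0)
1/(D + n) = 1/(357001/68 - 81239) = 1/(-5167251/68) = -68/5167251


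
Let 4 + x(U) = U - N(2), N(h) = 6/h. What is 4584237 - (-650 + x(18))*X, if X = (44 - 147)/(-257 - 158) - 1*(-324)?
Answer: 1988444112/415 ≈ 4.7914e+6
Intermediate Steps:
x(U) = -7 + U (x(U) = -4 + (U - 6/2) = -4 + (U - 1*3) = -4 + (U - 3) = -4 + (-3 + U) = -7 + U)
X = 134563/415 (X = -103/(-415) + 324 = -103*(-1/415) + 324 = 103/415 + 324 = 134563/415 ≈ 324.25)
4584237 - (-650 + x(18))*X = 4584237 - (-650 + (-7 + 18))*134563/415 = 4584237 - (-650 + 11)*134563/415 = 4584237 - (-639)*134563/415 = 4584237 - 1*(-85985757/415) = 4584237 + 85985757/415 = 1988444112/415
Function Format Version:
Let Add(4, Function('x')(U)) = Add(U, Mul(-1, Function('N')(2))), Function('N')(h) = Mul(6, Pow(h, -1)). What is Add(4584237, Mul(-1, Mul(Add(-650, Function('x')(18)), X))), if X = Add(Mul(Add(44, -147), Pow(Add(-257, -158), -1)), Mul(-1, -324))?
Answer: Rational(1988444112, 415) ≈ 4.7914e+6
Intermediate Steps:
Function('x')(U) = Add(-7, U) (Function('x')(U) = Add(-4, Add(U, Mul(-1, Mul(6, Pow(2, -1))))) = Add(-4, Add(U, Mul(-1, Mul(6, Rational(1, 2))))) = Add(-4, Add(U, Mul(-1, 3))) = Add(-4, Add(U, -3)) = Add(-4, Add(-3, U)) = Add(-7, U))
X = Rational(134563, 415) (X = Add(Mul(-103, Pow(-415, -1)), 324) = Add(Mul(-103, Rational(-1, 415)), 324) = Add(Rational(103, 415), 324) = Rational(134563, 415) ≈ 324.25)
Add(4584237, Mul(-1, Mul(Add(-650, Function('x')(18)), X))) = Add(4584237, Mul(-1, Mul(Add(-650, Add(-7, 18)), Rational(134563, 415)))) = Add(4584237, Mul(-1, Mul(Add(-650, 11), Rational(134563, 415)))) = Add(4584237, Mul(-1, Mul(-639, Rational(134563, 415)))) = Add(4584237, Mul(-1, Rational(-85985757, 415))) = Add(4584237, Rational(85985757, 415)) = Rational(1988444112, 415)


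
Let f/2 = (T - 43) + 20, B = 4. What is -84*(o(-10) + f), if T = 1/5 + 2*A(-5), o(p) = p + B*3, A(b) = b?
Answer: 26712/5 ≈ 5342.4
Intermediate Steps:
o(p) = 12 + p (o(p) = p + 4*3 = p + 12 = 12 + p)
T = -49/5 (T = 1/5 + 2*(-5) = 1*(⅕) - 10 = ⅕ - 10 = -49/5 ≈ -9.8000)
f = -328/5 (f = 2*((-49/5 - 43) + 20) = 2*(-264/5 + 20) = 2*(-164/5) = -328/5 ≈ -65.600)
-84*(o(-10) + f) = -84*((12 - 10) - 328/5) = -84*(2 - 328/5) = -84*(-318/5) = 26712/5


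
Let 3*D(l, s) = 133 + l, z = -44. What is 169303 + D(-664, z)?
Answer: 169126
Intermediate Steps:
D(l, s) = 133/3 + l/3 (D(l, s) = (133 + l)/3 = 133/3 + l/3)
169303 + D(-664, z) = 169303 + (133/3 + (⅓)*(-664)) = 169303 + (133/3 - 664/3) = 169303 - 177 = 169126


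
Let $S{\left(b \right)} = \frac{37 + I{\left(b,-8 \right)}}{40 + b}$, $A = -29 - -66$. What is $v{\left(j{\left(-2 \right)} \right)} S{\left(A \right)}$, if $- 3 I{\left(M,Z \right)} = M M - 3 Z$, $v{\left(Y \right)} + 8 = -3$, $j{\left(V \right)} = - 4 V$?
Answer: $\frac{1282}{21} \approx 61.048$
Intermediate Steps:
$v{\left(Y \right)} = -11$ ($v{\left(Y \right)} = -8 - 3 = -11$)
$I{\left(M,Z \right)} = Z - \frac{M^{2}}{3}$ ($I{\left(M,Z \right)} = - \frac{M M - 3 Z}{3} = - \frac{M^{2} - 3 Z}{3} = Z - \frac{M^{2}}{3}$)
$A = 37$ ($A = -29 + 66 = 37$)
$S{\left(b \right)} = \frac{29 - \frac{b^{2}}{3}}{40 + b}$ ($S{\left(b \right)} = \frac{37 - \left(8 + \frac{b^{2}}{3}\right)}{40 + b} = \frac{29 - \frac{b^{2}}{3}}{40 + b}$)
$v{\left(j{\left(-2 \right)} \right)} S{\left(A \right)} = - 11 \frac{87 - 37^{2}}{3 \left(40 + 37\right)} = - 11 \frac{87 - 1369}{3 \cdot 77} = - 11 \cdot \frac{1}{3} \cdot \frac{1}{77} \left(87 - 1369\right) = - 11 \cdot \frac{1}{3} \cdot \frac{1}{77} \left(-1282\right) = \left(-11\right) \left(- \frac{1282}{231}\right) = \frac{1282}{21}$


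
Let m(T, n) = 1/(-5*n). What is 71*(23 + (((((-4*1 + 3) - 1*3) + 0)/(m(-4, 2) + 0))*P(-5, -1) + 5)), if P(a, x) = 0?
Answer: 1988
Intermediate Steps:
m(T, n) = -1/(5*n)
71*(23 + (((((-4*1 + 3) - 1*3) + 0)/(m(-4, 2) + 0))*P(-5, -1) + 5)) = 71*(23 + (((((-4*1 + 3) - 1*3) + 0)/(-1/5/2 + 0))*0 + 5)) = 71*(23 + (((((-4 + 3) - 3) + 0)/(-1/5*1/2 + 0))*0 + 5)) = 71*(23 + ((((-1 - 3) + 0)/(-1/10 + 0))*0 + 5)) = 71*(23 + (((-4 + 0)/(-1/10))*0 + 5)) = 71*(23 + (-4*(-10)*0 + 5)) = 71*(23 + (40*0 + 5)) = 71*(23 + (0 + 5)) = 71*(23 + 5) = 71*28 = 1988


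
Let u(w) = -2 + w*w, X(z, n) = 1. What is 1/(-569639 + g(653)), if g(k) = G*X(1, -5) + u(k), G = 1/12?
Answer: -12/1718783 ≈ -6.9817e-6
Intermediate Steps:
G = 1/12 ≈ 0.083333
u(w) = -2 + w²
g(k) = -23/12 + k² (g(k) = (1/12)*1 + (-2 + k²) = 1/12 + (-2 + k²) = -23/12 + k²)
1/(-569639 + g(653)) = 1/(-569639 + (-23/12 + 653²)) = 1/(-569639 + (-23/12 + 426409)) = 1/(-569639 + 5116885/12) = 1/(-1718783/12) = -12/1718783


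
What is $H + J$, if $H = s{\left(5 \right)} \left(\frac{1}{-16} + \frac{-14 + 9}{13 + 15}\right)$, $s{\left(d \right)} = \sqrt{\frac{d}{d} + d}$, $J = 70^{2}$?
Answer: $4900 - \frac{27 \sqrt{6}}{112} \approx 4899.4$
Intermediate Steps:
$J = 4900$
$s{\left(d \right)} = \sqrt{1 + d}$
$H = - \frac{27 \sqrt{6}}{112}$ ($H = \sqrt{1 + 5} \left(\frac{1}{-16} + \frac{-14 + 9}{13 + 15}\right) = \sqrt{6} \left(- \frac{1}{16} - \frac{5}{28}\right) = \sqrt{6} \left(- \frac{27}{112}\right) = - \frac{27 \sqrt{6}}{112} \approx -0.5905$)
$H + J = - \frac{27 \sqrt{6}}{112} + 4900 = 4900 - \frac{27 \sqrt{6}}{112}$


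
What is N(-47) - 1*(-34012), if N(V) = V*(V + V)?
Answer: 38430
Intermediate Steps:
N(V) = 2*V² (N(V) = V*(2*V) = 2*V²)
N(-47) - 1*(-34012) = 2*(-47)² - 1*(-34012) = 2*2209 + 34012 = 4418 + 34012 = 38430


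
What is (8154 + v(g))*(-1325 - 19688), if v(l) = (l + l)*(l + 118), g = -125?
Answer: -208112752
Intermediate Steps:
v(l) = 2*l*(118 + l) (v(l) = (2*l)*(118 + l) = 2*l*(118 + l))
(8154 + v(g))*(-1325 - 19688) = (8154 + 2*(-125)*(118 - 125))*(-1325 - 19688) = (8154 + 2*(-125)*(-7))*(-21013) = (8154 + 1750)*(-21013) = 9904*(-21013) = -208112752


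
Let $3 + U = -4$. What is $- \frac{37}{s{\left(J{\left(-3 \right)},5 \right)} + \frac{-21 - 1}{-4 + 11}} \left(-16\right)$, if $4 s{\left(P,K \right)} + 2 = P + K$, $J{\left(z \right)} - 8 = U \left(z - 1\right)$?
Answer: $\frac{448}{5} \approx 89.6$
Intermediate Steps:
$U = -7$ ($U = -3 - 4 = -7$)
$J{\left(z \right)} = 15 - 7 z$ ($J{\left(z \right)} = 8 - 7 \left(z - 1\right) = 8 - 7 \left(-1 + z\right) = 8 - \left(-7 + 7 z\right) = 15 - 7 z$)
$s{\left(P,K \right)} = - \frac{1}{2} + \frac{K}{4} + \frac{P}{4}$ ($s{\left(P,K \right)} = - \frac{1}{2} + \frac{P + K}{4} = - \frac{1}{2} + \frac{K + P}{4} = - \frac{1}{2} + \left(\frac{K}{4} + \frac{P}{4}\right) = - \frac{1}{2} + \frac{K}{4} + \frac{P}{4}$)
$- \frac{37}{s{\left(J{\left(-3 \right)},5 \right)} + \frac{-21 - 1}{-4 + 11}} \left(-16\right) = - \frac{37}{\left(- \frac{1}{2} + \frac{1}{4} \cdot 5 + \frac{15 - -21}{4}\right) + \frac{-21 - 1}{-4 + 11}} \left(-16\right) = - \frac{37}{\left(- \frac{1}{2} + \frac{5}{4} + \frac{15 + 21}{4}\right) - \frac{22}{7}} \left(-16\right) = - \frac{37}{\left(- \frac{1}{2} + \frac{5}{4} + \frac{1}{4} \cdot 36\right) - \frac{22}{7}} \left(-16\right) = - \frac{37}{\left(- \frac{1}{2} + \frac{5}{4} + 9\right) - \frac{22}{7}} \left(-16\right) = - \frac{37}{\frac{39}{4} - \frac{22}{7}} \left(-16\right) = - \frac{37}{\frac{185}{28}} \left(-16\right) = \left(-37\right) \frac{28}{185} \left(-16\right) = \left(- \frac{28}{5}\right) \left(-16\right) = \frac{448}{5}$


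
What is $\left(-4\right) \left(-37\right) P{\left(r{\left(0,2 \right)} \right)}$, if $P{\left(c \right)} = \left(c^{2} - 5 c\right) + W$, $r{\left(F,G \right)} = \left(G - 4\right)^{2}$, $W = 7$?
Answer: $444$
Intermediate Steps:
$r{\left(F,G \right)} = \left(-4 + G\right)^{2}$
$P{\left(c \right)} = 7 + c^{2} - 5 c$ ($P{\left(c \right)} = \left(c^{2} - 5 c\right) + 7 = 7 + c^{2} - 5 c$)
$\left(-4\right) \left(-37\right) P{\left(r{\left(0,2 \right)} \right)} = \left(-4\right) \left(-37\right) \left(7 + \left(\left(-4 + 2\right)^{2}\right)^{2} - 5 \left(-4 + 2\right)^{2}\right) = 148 \left(7 + \left(\left(-2\right)^{2}\right)^{2} - 5 \left(-2\right)^{2}\right) = 148 \left(7 + 4^{2} - 20\right) = 148 \left(7 + 16 - 20\right) = 148 \cdot 3 = 444$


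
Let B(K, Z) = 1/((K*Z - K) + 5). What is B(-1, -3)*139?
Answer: 139/9 ≈ 15.444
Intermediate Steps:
B(K, Z) = 1/(5 - K + K*Z) (B(K, Z) = 1/((-K + K*Z) + 5) = 1/(5 - K + K*Z))
B(-1, -3)*139 = 139/(5 - 1*(-1) - 1*(-3)) = 139/(5 + 1 + 3) = 139/9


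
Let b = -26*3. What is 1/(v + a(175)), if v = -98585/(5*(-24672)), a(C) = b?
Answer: -24672/1904699 ≈ -0.012953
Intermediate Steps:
b = -78
a(C) = -78
v = 19717/24672 (v = -98585/(-123360) = -98585*(-1/123360) = 19717/24672 ≈ 0.79916)
1/(v + a(175)) = 1/(19717/24672 - 78) = 1/(-1904699/24672) = -24672/1904699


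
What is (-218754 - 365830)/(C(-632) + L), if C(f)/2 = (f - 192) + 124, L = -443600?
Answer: 73073/55625 ≈ 1.3137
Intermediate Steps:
C(f) = -136 + 2*f (C(f) = 2*((f - 192) + 124) = 2*((-192 + f) + 124) = 2*(-68 + f) = -136 + 2*f)
(-218754 - 365830)/(C(-632) + L) = (-218754 - 365830)/((-136 + 2*(-632)) - 443600) = -584584/((-136 - 1264) - 443600) = -584584/(-1400 - 443600) = -584584/(-445000) = -584584*(-1/445000) = 73073/55625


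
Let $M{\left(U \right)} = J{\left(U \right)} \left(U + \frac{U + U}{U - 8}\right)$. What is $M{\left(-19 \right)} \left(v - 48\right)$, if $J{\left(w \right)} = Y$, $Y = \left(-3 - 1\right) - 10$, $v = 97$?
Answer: $\frac{325850}{27} \approx 12069.0$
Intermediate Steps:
$Y = -14$ ($Y = -4 - 10 = -14$)
$J{\left(w \right)} = -14$
$M{\left(U \right)} = - 14 U - \frac{28 U}{-8 + U}$ ($M{\left(U \right)} = - 14 \left(U + \frac{U + U}{U - 8}\right) = - 14 \left(U + \frac{2 U}{-8 + U}\right) = - 14 U - \frac{28 U}{-8 + U}$)
$M{\left(-19 \right)} \left(v - 48\right) = 14 \left(-19\right) \frac{1}{-8 - 19} \left(6 - -19\right) \left(97 - 48\right) = 14 \left(-19\right) \frac{1}{-27} \left(6 + 19\right) 49 = 14 \left(-19\right) \left(- \frac{1}{27}\right) 25 \cdot 49 = \frac{6650}{27} \cdot 49 = \frac{325850}{27}$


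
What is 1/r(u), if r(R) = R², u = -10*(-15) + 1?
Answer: 1/22801 ≈ 4.3858e-5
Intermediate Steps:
u = 151 (u = 150 + 1 = 151)
1/r(u) = 1/(151²) = 1/22801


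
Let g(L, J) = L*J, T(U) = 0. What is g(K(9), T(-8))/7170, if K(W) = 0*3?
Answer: 0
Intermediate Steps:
K(W) = 0
g(L, J) = J*L
g(K(9), T(-8))/7170 = (0*0)/7170 = 0*(1/7170) = 0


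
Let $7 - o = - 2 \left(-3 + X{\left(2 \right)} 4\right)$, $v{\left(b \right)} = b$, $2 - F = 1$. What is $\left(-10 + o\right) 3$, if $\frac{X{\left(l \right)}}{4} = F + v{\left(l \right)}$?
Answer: $261$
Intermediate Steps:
$F = 1$ ($F = 2 - 1 = 1$)
$X{\left(l \right)} = 4 + 4 l$ ($X{\left(l \right)} = 4 \left(1 + l\right) = 4 + 4 l$)
$o = 97$ ($o = 7 - - 2 \left(-3 + \left(4 + 4 \cdot 2\right) 4\right) = 7 - - 2 \left(-3 + \left(4 + 8\right) 4\right) = 7 - - 2 \left(-3 + 12 \cdot 4\right) = 7 - - 2 \left(-3 + 48\right) = 7 - \left(-2\right) 45 = 7 - -90 = 7 + 90 = 97$)
$\left(-10 + o\right) 3 = \left(-10 + 97\right) 3 = 87 \cdot 3 = 261$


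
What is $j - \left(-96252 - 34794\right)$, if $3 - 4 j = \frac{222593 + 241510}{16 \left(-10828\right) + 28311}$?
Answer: $\frac{37987277661}{289874} \approx 1.3105 \cdot 10^{5}$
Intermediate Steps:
$j = \frac{449457}{289874}$ ($j = \frac{3}{4} - \frac{\left(222593 + 241510\right) \frac{1}{16 \left(-10828\right) + 28311}}{4} = \frac{3}{4} - \frac{464103 \frac{1}{-173248 + 28311}}{4} = \frac{3}{4} - \frac{464103 \frac{1}{-144937}}{4} = \frac{3}{4} - \frac{464103 \left(- \frac{1}{144937}\right)}{4} = \frac{3}{4} - - \frac{464103}{579748} = \frac{3}{4} + \frac{464103}{579748} = \frac{449457}{289874} \approx 1.5505$)
$j - \left(-96252 - 34794\right) = \frac{449457}{289874} - \left(-96252 - 34794\right) = \frac{449457}{289874} - -131046 = \frac{449457}{289874} + 131046 = \frac{37987277661}{289874}$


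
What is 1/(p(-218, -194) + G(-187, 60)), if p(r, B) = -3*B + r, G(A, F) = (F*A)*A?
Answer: 1/2098504 ≈ 4.7653e-7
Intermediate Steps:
G(A, F) = F*A² (G(A, F) = (A*F)*A = F*A²)
p(r, B) = r - 3*B
1/(p(-218, -194) + G(-187, 60)) = 1/((-218 - 3*(-194)) + 60*(-187)²) = 1/((-218 + 582) + 60*34969) = 1/(364 + 2098140) = 1/2098504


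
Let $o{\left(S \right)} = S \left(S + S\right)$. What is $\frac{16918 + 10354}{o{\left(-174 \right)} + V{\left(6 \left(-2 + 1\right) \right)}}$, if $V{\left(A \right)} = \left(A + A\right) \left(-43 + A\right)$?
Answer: $\frac{6818}{15285} \approx 0.44606$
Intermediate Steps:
$V{\left(A \right)} = 2 A \left(-43 + A\right)$
$o{\left(S \right)} = 2 S^{2}$ ($o{\left(S \right)} = S 2 S = 2 S^{2}$)
$\frac{16918 + 10354}{o{\left(-174 \right)} + V{\left(6 \left(-2 + 1\right) \right)}} = \frac{16918 + 10354}{2 \left(-174\right)^{2} + 2 \cdot 6 \left(-2 + 1\right) \left(-43 + 6 \left(-2 + 1\right)\right)} = \frac{27272}{2 \cdot 30276 + 2 \cdot 6 \left(-1\right) \left(-43 + 6 \left(-1\right)\right)} = \frac{27272}{60552 + 2 \left(-6\right) \left(-43 - 6\right)} = \frac{27272}{60552 + 2 \left(-6\right) \left(-49\right)} = \frac{27272}{60552 + 588} = \frac{27272}{61140} = 27272 \cdot \frac{1}{61140} = \frac{6818}{15285}$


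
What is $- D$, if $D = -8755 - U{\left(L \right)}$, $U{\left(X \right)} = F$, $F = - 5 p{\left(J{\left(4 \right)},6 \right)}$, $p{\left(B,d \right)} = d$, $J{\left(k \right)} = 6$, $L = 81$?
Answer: $8725$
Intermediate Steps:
$F = -30$ ($F = \left(-5\right) 6 = -30$)
$U{\left(X \right)} = -30$
$D = -8725$ ($D = -8755 - -30 = -8755 + 30 = -8725$)
$- D = \left(-1\right) \left(-8725\right) = 8725$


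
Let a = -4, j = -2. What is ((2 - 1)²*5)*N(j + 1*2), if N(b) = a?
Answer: -20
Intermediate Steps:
N(b) = -4
((2 - 1)²*5)*N(j + 1*2) = ((2 - 1)²*5)*(-4) = (1²*5)*(-4) = (1*5)*(-4) = 5*(-4) = -20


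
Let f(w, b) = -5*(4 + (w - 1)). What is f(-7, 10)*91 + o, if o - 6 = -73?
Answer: 1753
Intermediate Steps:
f(w, b) = -15 - 5*w (f(w, b) = -5*(4 + (-1 + w)) = -5*(3 + w) = -15 - 5*w)
o = -67 (o = 6 - 73 = -67)
f(-7, 10)*91 + o = (-15 - 5*(-7))*91 - 67 = (-15 + 35)*91 - 67 = 20*91 - 67 = 1820 - 67 = 1753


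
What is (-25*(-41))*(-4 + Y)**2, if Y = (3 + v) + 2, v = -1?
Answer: 0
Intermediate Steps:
Y = 4 (Y = (3 - 1) + 2 = 2 + 2 = 4)
(-25*(-41))*(-4 + Y)**2 = (-25*(-41))*(-4 + 4)**2 = 1025*0**2 = 1025*0 = 0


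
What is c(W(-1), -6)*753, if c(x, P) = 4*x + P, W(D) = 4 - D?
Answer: 10542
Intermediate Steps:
c(x, P) = P + 4*x
c(W(-1), -6)*753 = (-6 + 4*(4 - 1*(-1)))*753 = (-6 + 4*(4 + 1))*753 = (-6 + 4*5)*753 = (-6 + 20)*753 = 14*753 = 10542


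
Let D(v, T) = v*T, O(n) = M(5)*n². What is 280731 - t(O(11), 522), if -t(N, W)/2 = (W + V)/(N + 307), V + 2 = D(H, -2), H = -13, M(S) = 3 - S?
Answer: 1403739/5 ≈ 2.8075e+5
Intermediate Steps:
O(n) = -2*n² (O(n) = (3 - 1*5)*n² = (3 - 5)*n² = -2*n²)
D(v, T) = T*v
V = 24 (V = -2 - 2*(-13) = -2 + 26 = 24)
t(N, W) = -2*(24 + W)/(307 + N) (t(N, W) = -2*(W + 24)/(N + 307) = -2*(24 + W)/(307 + N))
280731 - t(O(11), 522) = 280731 - 2*(-24 - 1*522)/(307 - 2*11²) = 280731 - 2*(-24 - 522)/(307 - 2*121) = 280731 - 2*(-546)/(307 - 242) = 280731 - 2*(-546)/65 = 280731 - 1*(-84/5) = 280731 + 84/5 = 1403739/5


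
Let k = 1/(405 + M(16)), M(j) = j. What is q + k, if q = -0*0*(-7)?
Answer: 1/421 ≈ 0.0023753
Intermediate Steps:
q = 0 (q = -7*0*(-7) = 0*(-7) = 0)
k = 1/421 (k = 1/(405 + 16) = 1/421 ≈ 0.0023753)
q + k = 0 + 1/421 = 1/421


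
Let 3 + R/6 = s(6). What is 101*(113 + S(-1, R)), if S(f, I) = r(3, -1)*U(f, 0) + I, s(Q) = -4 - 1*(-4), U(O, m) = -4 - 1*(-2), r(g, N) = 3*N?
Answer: 10201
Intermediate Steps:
U(O, m) = -2 (U(O, m) = -4 + 2 = -2)
s(Q) = 0 (s(Q) = -4 + 4 = 0)
R = -18 (R = -18 + 6*0 = -18 + 0 = -18)
S(f, I) = 6 + I (S(f, I) = (3*(-1))*(-2) + I = -3*(-2) + I = 6 + I)
101*(113 + S(-1, R)) = 101*(113 + (6 - 18)) = 101*(113 - 12) = 101*101 = 10201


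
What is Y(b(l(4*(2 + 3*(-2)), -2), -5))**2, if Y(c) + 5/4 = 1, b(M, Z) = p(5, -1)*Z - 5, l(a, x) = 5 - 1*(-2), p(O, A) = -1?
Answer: 1/16 ≈ 0.062500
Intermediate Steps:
l(a, x) = 7 (l(a, x) = 5 + 2 = 7)
b(M, Z) = -5 - Z (b(M, Z) = -Z - 5 = -5 - Z)
Y(c) = -1/4 (Y(c) = -5/4 + 1 = -1/4)
Y(b(l(4*(2 + 3*(-2)), -2), -5))**2 = (-1/4)**2 = 1/16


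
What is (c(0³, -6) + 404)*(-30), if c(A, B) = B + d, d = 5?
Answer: -12090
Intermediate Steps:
c(A, B) = 5 + B (c(A, B) = B + 5 = 5 + B)
(c(0³, -6) + 404)*(-30) = ((5 - 6) + 404)*(-30) = (-1 + 404)*(-30) = 403*(-30) = -12090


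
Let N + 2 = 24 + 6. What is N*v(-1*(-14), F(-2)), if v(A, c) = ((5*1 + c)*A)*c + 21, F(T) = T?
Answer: -1764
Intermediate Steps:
N = 28 (N = -2 + (24 + 6) = -2 + 30 = 28)
v(A, c) = 21 + A*c*(5 + c) (v(A, c) = ((5 + c)*A)*c + 21 = (A*(5 + c))*c + 21 = A*c*(5 + c) + 21 = 21 + A*c*(5 + c))
N*v(-1*(-14), F(-2)) = 28*(21 - 1*(-14)*(-2)² + 5*(-1*(-14))*(-2)) = 28*(21 + 14*4 + 5*14*(-2)) = 28*(21 + 56 - 140) = 28*(-63) = -1764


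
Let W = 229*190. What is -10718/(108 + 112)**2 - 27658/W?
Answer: -90249369/105294200 ≈ -0.85712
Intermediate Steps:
W = 43510
-10718/(108 + 112)**2 - 27658/W = -10718/(108 + 112)**2 - 27658/43510 = -10718/(220**2) - 27658*1/43510 = -10718/48400 - 13829/21755 = -10718*1/48400 - 13829/21755 = -5359/24200 - 13829/21755 = -90249369/105294200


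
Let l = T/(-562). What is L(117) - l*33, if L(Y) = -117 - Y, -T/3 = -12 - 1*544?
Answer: -38232/281 ≈ -136.06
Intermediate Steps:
T = 1668 (T = -3*(-12 - 1*544) = -3*(-12 - 544) = -3*(-556) = 1668)
l = -834/281 (l = 1668/(-562) = 1668*(-1/562) = -834/281 ≈ -2.9680)
L(117) - l*33 = (-117 - 1*117) - (-834)*33/281 = (-117 - 117) - 1*(-27522/281) = -234 + 27522/281 = -38232/281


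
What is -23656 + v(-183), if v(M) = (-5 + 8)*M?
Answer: -24205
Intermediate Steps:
v(M) = 3*M
-23656 + v(-183) = -23656 + 3*(-183) = -23656 - 549 = -24205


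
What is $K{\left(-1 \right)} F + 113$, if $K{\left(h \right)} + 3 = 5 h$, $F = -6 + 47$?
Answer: $-215$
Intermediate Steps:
$F = 41$
$K{\left(h \right)} = -3 + 5 h$
$K{\left(-1 \right)} F + 113 = \left(-3 + 5 \left(-1\right)\right) 41 + 113 = \left(-3 - 5\right) 41 + 113 = \left(-8\right) 41 + 113 = -328 + 113 = -215$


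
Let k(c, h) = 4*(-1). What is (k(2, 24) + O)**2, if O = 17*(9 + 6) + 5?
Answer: 65536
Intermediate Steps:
k(c, h) = -4
O = 260 (O = 17*15 + 5 = 255 + 5 = 260)
(k(2, 24) + O)**2 = (-4 + 260)**2 = 256**2 = 65536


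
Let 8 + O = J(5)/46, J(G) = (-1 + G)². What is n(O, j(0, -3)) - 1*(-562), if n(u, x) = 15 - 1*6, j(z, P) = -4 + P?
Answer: 571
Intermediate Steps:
O = -176/23 (O = -8 + (-1 + 5)²/46 = -8 + 4²*(1/46) = -8 + 16*(1/46) = -8 + 8/23 = -176/23 ≈ -7.6522)
n(u, x) = 9 (n(u, x) = 15 - 6 = 9)
n(O, j(0, -3)) - 1*(-562) = 9 - 1*(-562) = 9 + 562 = 571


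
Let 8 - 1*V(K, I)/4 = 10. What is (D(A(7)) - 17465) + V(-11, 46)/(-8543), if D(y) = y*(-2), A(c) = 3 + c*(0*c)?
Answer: -149254745/8543 ≈ -17471.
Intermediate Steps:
V(K, I) = -8 (V(K, I) = 32 - 4*10 = 32 - 40 = -8)
A(c) = 3 (A(c) = 3 + c*0 = 3 + 0 = 3)
D(y) = -2*y
(D(A(7)) - 17465) + V(-11, 46)/(-8543) = (-2*3 - 17465) - 8/(-8543) = (-6 - 17465) - 8*(-1/8543) = -17471 + 8/8543 = -149254745/8543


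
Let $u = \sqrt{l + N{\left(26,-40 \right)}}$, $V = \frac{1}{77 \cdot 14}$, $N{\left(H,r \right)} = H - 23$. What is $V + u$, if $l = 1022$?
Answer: $\frac{1}{1078} + 5 \sqrt{41} \approx 32.017$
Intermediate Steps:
$N{\left(H,r \right)} = -23 + H$ ($N{\left(H,r \right)} = H - 23 = -23 + H$)
$V = \frac{1}{1078} \approx 0.00092764$
$u = 5 \sqrt{41}$ ($u = \sqrt{1022 + \left(-23 + 26\right)} = \sqrt{1022 + 3} = \sqrt{1025} = 5 \sqrt{41} \approx 32.016$)
$V + u = \frac{1}{1078} + 5 \sqrt{41}$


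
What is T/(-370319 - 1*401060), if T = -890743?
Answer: 127249/110197 ≈ 1.1547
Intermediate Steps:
T/(-370319 - 1*401060) = -890743/(-370319 - 1*401060) = -890743/(-370319 - 401060) = -890743/(-771379) = -890743*(-1/771379) = 127249/110197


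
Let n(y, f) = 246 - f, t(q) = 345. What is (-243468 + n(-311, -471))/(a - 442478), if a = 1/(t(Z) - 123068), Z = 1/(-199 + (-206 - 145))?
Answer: 29791130973/54302227595 ≈ 0.54862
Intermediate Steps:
Z = -1/550 (Z = 1/(-199 - 351) = 1/(-550) = -1/550 ≈ -0.0018182)
a = -1/122723 (a = 1/(345 - 123068) = 1/(-122723) = -1/122723 ≈ -8.1484e-6)
(-243468 + n(-311, -471))/(a - 442478) = (-243468 + (246 - 1*(-471)))/(-1/122723 - 442478) = (-243468 + (246 + 471))/(-54302227595/122723) = (-243468 + 717)*(-122723/54302227595) = -242751*(-122723/54302227595) = 29791130973/54302227595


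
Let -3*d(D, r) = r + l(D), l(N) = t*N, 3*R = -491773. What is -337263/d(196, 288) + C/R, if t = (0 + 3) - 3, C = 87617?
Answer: 55277201201/15736736 ≈ 3512.6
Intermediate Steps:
R = -491773/3 (R = (1/3)*(-491773) = -491773/3 ≈ -1.6392e+5)
t = 0 (t = 3 - 3 = 0)
l(N) = 0 (l(N) = 0*N = 0)
d(D, r) = -r/3 (d(D, r) = -(r + 0)/3 = -r/3)
-337263/d(196, 288) + C/R = -337263/((-1/3*288)) + 87617/(-491773/3) = -337263/(-96) + 87617*(-3/491773) = -337263*(-1/96) - 262851/491773 = 112421/32 - 262851/491773 = 55277201201/15736736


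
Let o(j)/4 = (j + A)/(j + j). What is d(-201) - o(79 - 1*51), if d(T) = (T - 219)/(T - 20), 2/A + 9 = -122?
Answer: -19953/202657 ≈ -0.098457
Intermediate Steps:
A = -2/131 (A = 2/(-9 - 122) = 2/(-131) = 2*(-1/131) = -2/131 ≈ -0.015267)
d(T) = (-219 + T)/(-20 + T)
o(j) = 2*(-2/131 + j)/j (o(j) = 4*((j - 2/131)/(j + j)) = 4*((-2/131 + j)/((2*j))) = 4*((-2/131 + j)*(1/(2*j))) = 4*((-2/131 + j)/(2*j)) = 2*(-2/131 + j)/j)
d(-201) - o(79 - 1*51) = (-219 - 201)/(-20 - 201) - (2 - 4/(131*(79 - 1*51))) = -420/(-221) - (2 - 4/(131*(79 - 51))) = -1/221*(-420) - (2 - 4/131/28) = 420/221 - (2 - 4/131*1/28) = 420/221 - (2 - 1/917) = 420/221 - 1*1833/917 = 420/221 - 1833/917 = -19953/202657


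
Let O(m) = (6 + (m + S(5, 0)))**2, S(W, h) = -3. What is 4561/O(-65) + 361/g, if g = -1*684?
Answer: 11395/17298 ≈ 0.65875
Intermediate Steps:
O(m) = (3 + m)**2 (O(m) = (6 + (m - 3))**2 = (6 + (-3 + m))**2 = (3 + m)**2)
g = -684
4561/O(-65) + 361/g = 4561/((3 - 65)**2) + 361/(-684) = 4561/((-62)**2) + 361*(-1/684) = 4561/3844 - 19/36 = 11395/17298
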